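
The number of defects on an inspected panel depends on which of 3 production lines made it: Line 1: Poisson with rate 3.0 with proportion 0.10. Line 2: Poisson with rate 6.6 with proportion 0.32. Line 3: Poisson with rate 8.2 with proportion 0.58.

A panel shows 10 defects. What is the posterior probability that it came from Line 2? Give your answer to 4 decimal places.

0.2375

Apply Bayes' rule: the posterior for each component is proportional to its prior times its likelihood at x.
Evaluate each component's likelihood at the observed value:
  L_1 = e^(−3.0)·3.0^10/10! = 0.000810151
  L_2 = e^(−6.6)·6.6^10/10! = 0.058794
  L_3 = e^(−8.2)·8.2^10/10! = 0.104031
Unnormalised posteriors:
  π_1·L_1 = 0.10 × 0.000810151 = 8.10151e-05
  π_2·L_2 = 0.32 × 0.058794 = 0.0188141
  π_3·L_3 = 0.58 × 0.104031 = 0.0603377
Evidence: 8.10151e-05 + 0.0188141 + 0.0603377 = 0.0792328
So the posterior for Line 2 is 0.0188141 / 0.0792328 ≈ 0.2375.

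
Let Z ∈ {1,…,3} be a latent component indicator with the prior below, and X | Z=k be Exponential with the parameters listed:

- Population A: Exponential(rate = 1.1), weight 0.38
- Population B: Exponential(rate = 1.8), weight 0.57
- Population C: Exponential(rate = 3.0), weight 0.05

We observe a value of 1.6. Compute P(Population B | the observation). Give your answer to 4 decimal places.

The responsibility of component k is π_k f_k(x) divided by Σ_j π_j f_j(x).
Exponential densities:
  L_A = 0.189249
  L_B = 0.101043
  L_C = 0.0246892
Prior × likelihood for each component:
  π_A·L_A = 0.38 × 0.189249 = 0.0719148
  π_B·L_B = 0.57 × 0.101043 = 0.0575943
  π_C·L_C = 0.05 × 0.0246892 = 0.00123446
Evidence: 0.0719148 + 0.0575943 + 0.00123446 = 0.130743
Responsibility of Population B: 0.0575943 / 0.130743 ≈ 0.4405

0.4405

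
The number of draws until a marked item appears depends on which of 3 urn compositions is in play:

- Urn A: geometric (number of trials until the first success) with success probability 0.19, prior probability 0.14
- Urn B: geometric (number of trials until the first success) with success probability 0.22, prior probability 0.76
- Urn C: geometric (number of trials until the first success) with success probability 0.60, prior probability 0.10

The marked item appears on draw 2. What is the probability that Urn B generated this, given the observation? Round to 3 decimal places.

0.741

P(component k | x) = π_k·f_k(x) / marginal(x), where marginal(x) = Σ_j π_j·f_j(x).
Geometric probabilities:
  L_A = 0.1539
  L_B = 0.1716
  L_C = 0.24
Unnormalised posteriors:
  π_A·L_A = 0.14 × 0.1539 = 0.021546
  π_B·L_B = 0.76 × 0.1716 = 0.130416
  π_C·L_C = 0.10 × 0.24 = 0.024
Marginal: 0.021546 + 0.130416 + 0.024 = 0.175962
P(Urn B | data) ≈ 0.741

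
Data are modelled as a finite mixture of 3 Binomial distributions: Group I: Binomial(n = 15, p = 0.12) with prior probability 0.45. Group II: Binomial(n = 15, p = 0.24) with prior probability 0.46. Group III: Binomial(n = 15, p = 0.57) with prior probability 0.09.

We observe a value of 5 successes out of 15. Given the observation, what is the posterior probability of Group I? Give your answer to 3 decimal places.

0.112

The responsibility of component k is π_k f_k(x) divided by Σ_j π_j f_j(x).
Component likelihoods at x = 5 successes out of 15:
  L_I = C(15,5)·0.12^5·0.88^10 = 3003·2.48832e-05·0.278501 = 0.0208108
  L_II = C(15,5)·0.24^5·0.76^10 = 3003·0.000796262·0.0642889 = 0.153726
  L_III = C(15,5)·0.57^5·0.43^10 = 3003·0.0601692·0.000216115 = 0.0390494
Prior × likelihood for each component:
  π_I·L_I = 0.45 × 0.0208108 = 0.00936485
  π_II·L_II = 0.46 × 0.153726 = 0.070714
  π_III·L_III = 0.09 × 0.0390494 = 0.00351444
Normaliser: 0.00936485 + 0.070714 + 0.00351444 = 0.0835933
Responsibility of Group I: 0.00936485 / 0.0835933 ≈ 0.112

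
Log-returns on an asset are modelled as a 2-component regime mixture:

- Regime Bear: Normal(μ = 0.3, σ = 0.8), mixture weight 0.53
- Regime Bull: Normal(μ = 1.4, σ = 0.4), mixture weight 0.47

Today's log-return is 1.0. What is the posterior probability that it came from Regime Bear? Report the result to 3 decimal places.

Apply Bayes' rule: the posterior for each component is proportional to its prior times its likelihood at x.
Normal densities:
  L_Bear = (1/(0.8·√(2π)))·exp(−(1.0−0.3)²/(2·0.8²)) = 0.498678·exp(-0.38281) = 0.340069
  L_Bull = (1/(0.4·√(2π)))·exp(−(1.0−1.4)²/(2·0.4²)) = 0.997356·exp(-0.50000) = 0.604927
Weight by the priors:
  w_Bear·L_Bear = 0.53 × 0.340069 = 0.180236
  w_Bull·L_Bull = 0.47 × 0.604927 = 0.284316
Evidence: 0.180236 + 0.284316 = 0.464552
P(Regime Bear | data) = 0.180236 / 0.464552 ≈ 0.388

0.388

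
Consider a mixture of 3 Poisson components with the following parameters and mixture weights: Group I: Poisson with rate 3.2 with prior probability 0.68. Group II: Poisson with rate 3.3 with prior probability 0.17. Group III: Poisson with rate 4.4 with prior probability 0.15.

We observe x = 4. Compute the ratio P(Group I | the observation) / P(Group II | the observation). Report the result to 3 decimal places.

3.909

Since P(k|x) ∝ π_k f_k(x), the posterior odds are π_i f_i(x) / (π_j f_j(x)).
Evaluate each component's likelihood at the observed value:
  p_I = e^(−3.2)·3.2^4/4! = 0.178093
  p_II = e^(−3.3)·3.3^4/4! = 0.182252
  p_III = e^(−4.4)·4.4^4/4! = 0.191736
Odds = (0.68/0.17) × (0.178093/0.182252) = 4 × 0.977178 ≈ 3.909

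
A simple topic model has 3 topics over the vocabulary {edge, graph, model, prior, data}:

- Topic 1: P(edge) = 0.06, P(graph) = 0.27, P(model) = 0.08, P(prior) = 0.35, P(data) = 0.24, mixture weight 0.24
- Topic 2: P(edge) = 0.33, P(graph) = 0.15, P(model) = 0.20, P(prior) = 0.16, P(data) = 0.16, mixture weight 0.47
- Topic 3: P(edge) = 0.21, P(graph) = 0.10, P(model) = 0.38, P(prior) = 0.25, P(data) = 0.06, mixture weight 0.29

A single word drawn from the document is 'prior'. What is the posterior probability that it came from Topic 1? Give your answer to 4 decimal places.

0.3625

By Bayes' theorem, P(k | x) = π_k f_k(x) / Σ_j π_j f_j(x).
Component likelihoods at x = 'prior':
  L_1 = P(prior | comp) = 0.35
  L_2 = P(prior | comp) = 0.16
  L_3 = P(prior | comp) = 0.25
Prior × likelihood for each component:
  π_1·L_1 = 0.24 × 0.35 = 0.084
  π_2·L_2 = 0.47 × 0.16 = 0.0752
  π_3·L_3 = 0.29 × 0.25 = 0.0725
Normaliser: 0.084 + 0.0752 + 0.0725 = 0.2317
So the posterior for Topic 1 is 0.084 / 0.2317 ≈ 0.3625.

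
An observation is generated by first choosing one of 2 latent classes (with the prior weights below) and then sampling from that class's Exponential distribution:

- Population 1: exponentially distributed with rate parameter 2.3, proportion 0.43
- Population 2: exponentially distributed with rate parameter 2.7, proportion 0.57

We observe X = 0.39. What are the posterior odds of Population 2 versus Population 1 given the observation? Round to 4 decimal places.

1.3314

Since P(k|x) ∝ π_k f_k(x), the posterior odds are π_i f_i(x) / (π_j f_j(x)).
Evaluate each component's likelihood at the observed value:
  f_1 = 2.3·e^(−2.3·0.39) = 2.3·e^(−0.8970) = 0.93792
  f_2 = 2.7·e^(−2.7·0.39) = 2.7·e^(−1.0530) = 0.942002
Odds = (0.57/0.43) × (0.942002/0.93792) = 1.32558 × 1.00435 ≈ 1.3314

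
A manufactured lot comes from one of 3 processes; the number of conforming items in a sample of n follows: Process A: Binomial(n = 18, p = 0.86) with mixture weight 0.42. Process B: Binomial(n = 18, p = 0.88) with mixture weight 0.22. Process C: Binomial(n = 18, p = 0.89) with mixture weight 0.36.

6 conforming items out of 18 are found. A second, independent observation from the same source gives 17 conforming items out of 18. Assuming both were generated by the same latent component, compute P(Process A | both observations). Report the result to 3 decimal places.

The responsibility of component k is w_k f_k(x) divided by Σ_j w_j f_j(x).
Since both observations come from the same component, the likelihood for component k is f_k(x₁)·f_k(x₂).
  L_A = [C(18,6)·0.86^6·0.14^12 = 18564·0.404567·5.66939e-11 = 4.25793e-07] × [0.194032] = 8.26177e-08
  L_B = [C(18,6)·0.88^6·0.12^12 = 18564·0.464404·8.9161e-12 = 7.68675e-08] × [0.245844] = 1.88974e-08
  L_C = [C(18,6)·0.89^6·0.11^12 = 18564·0.496981·3.13843e-12 = 2.8955e-08] × [0.273083] = 7.90713e-09
Multiply by the mixture weights:
  w_A·L_A = 0.42 × 8.26177e-08 = 3.46994e-08
  w_B·L_B = 0.22 × 1.88974e-08 = 4.15742e-09
  w_C·L_C = 0.36 × 7.90713e-09 = 2.84657e-09
Evidence: 3.46994e-08 + 4.15742e-09 + 2.84657e-09 = 4.17034e-08
P(Process A | x₁, x₂) = 3.46994e-08 / 4.17034e-08 ≈ 0.832

0.832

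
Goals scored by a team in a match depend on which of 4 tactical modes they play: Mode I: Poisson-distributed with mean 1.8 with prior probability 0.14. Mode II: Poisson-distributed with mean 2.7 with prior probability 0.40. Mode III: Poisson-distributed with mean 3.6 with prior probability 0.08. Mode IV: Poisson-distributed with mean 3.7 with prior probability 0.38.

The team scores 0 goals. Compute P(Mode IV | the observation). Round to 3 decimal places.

The responsibility of component k is π_k f_k(x) divided by Σ_j π_j f_j(x).
Evaluate each component's likelihood at the observed value:
  L_I = 0.165299
  L_II = 0.0672055
  L_III = 0.0273237
  L_IV = 0.0247235
Weight by the priors:
  π_I·L_I = 0.14 × 0.165299 = 0.0231418
  π_II·L_II = 0.40 × 0.0672055 = 0.0268822
  π_III·L_III = 0.08 × 0.0273237 = 0.0021859
  π_IV·L_IV = 0.38 × 0.0247235 = 0.00939494
Sum: 0.0231418 + 0.0268822 + 0.0021859 + 0.00939494 = 0.0616049
So the posterior for Mode IV is 0.00939494 / 0.0616049 ≈ 0.153.

0.153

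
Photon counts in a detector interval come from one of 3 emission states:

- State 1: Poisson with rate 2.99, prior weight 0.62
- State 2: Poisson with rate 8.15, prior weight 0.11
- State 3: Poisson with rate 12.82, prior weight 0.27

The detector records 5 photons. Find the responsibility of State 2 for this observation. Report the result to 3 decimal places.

0.129

Posterior ∝ prior × likelihood, so P(k | x) ∝ w_k f_k(x); normalise over all components.
Poisson probabilities:
  L_1 = e^(−2.99)·2.99^5/5! = 0.100146
  L_2 = e^(−8.15)·8.15^5/5! = 0.0865181
  L_3 = e^(−12.82)·12.82^5/5! = 0.00780915
Unnormalised posteriors:
  w_1·L_1 = 0.62 × 0.100146 = 0.0620906
  w_2·L_2 = 0.11 × 0.0865181 = 0.00951699
  w_3·L_3 = 0.27 × 0.00780915 = 0.00210847
Normaliser: 0.0620906 + 0.00951699 + 0.00210847 = 0.0737161
Responsibility of State 2: 0.00951699 / 0.0737161 ≈ 0.129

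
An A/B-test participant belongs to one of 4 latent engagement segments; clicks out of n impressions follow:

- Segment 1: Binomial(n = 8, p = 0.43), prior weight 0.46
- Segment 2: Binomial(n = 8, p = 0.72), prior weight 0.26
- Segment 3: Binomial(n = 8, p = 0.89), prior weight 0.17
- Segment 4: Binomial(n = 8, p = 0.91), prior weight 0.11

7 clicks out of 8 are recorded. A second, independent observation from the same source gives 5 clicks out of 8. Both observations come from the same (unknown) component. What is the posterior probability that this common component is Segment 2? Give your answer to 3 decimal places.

0.749

P(component k | x) = π_k·f_k(x) / marginal(x), where marginal(x) = Σ_j π_j·f_j(x).
Since both observations come from the same component, the likelihood for component k is f_k(x₁)·f_k(x₂).
  f_1 = [0.0123949] × [0.15246] = 0.00188973
  f_2 = [0.224686] × [0.237862] = 0.0534441
  f_3 = [0.389236] × [0.0416213] = 0.0162005
  f_4 = [0.372068] × [0.0254755] = 0.00947861
Unnormalised posteriors:
  π_1·f_1 = 0.46 × 0.00188973 = 0.000869274
  π_2·f_2 = 0.26 × 0.0534441 = 0.0138955
  π_3·f_3 = 0.17 × 0.0162005 = 0.00275409
  π_4·f_4 = 0.11 × 0.00947861 = 0.00104265
Evidence: 0.000869274 + 0.0138955 + 0.00275409 + 0.00104265 = 0.0185615
P(Segment 2 | x) = 0.0138955 / 0.0185615 ≈ 0.749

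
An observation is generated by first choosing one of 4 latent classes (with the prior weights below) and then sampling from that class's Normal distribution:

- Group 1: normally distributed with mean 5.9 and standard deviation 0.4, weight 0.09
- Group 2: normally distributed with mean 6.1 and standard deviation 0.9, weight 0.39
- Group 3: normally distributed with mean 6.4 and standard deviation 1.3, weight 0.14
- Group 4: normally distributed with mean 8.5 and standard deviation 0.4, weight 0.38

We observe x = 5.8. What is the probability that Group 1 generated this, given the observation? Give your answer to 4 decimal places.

Posterior ∝ prior × likelihood, so P(k | x) ∝ π_k f_k(x); normalise over all components.
Component likelihoods at x = 5.8:
  p_1 = (1/(0.4·√(2π)))·exp(−(5.8−5.9)²/(2·0.4²)) = 0.997356·exp(-0.03125) = 0.96667
  p_2 = (1/(0.9·√(2π)))·exp(−(5.8−6.1)²/(2·0.9²)) = 0.443269·exp(-0.05556) = 0.419315
  p_3 = (1/(1.3·√(2π)))·exp(−(5.8−6.4)²/(2·1.3²)) = 0.306879·exp(-0.10651) = 0.275874
  p_4 = (1/(0.4·√(2π)))·exp(−(5.8−8.5)²/(2·0.4²)) = 0.997356·exp(-22.78125) = 1.27373e-10
Prior × likelihood for each component:
  π_1·p_1 = 0.09 × 0.96667 = 0.0870003
  π_2·p_2 = 0.39 × 0.419315 = 0.163533
  π_3·p_3 = 0.14 × 0.275874 = 0.0386223
  π_4·p_4 = 0.38 × 1.27373e-10 = 4.84019e-11
Sum: 0.0870003 + 0.163533 + 0.0386223 + 4.84019e-11 = 0.289155
P(Group 1 | x) ≈ 0.3009

0.3009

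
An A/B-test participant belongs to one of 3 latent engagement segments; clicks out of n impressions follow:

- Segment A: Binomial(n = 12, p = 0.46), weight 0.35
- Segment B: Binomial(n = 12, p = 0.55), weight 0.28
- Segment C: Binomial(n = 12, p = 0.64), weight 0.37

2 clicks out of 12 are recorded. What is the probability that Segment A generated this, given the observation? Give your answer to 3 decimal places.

The responsibility of component k is π_k f_k(x) divided by Σ_j π_j f_j(x).
Evaluate each component's likelihood at the observed value:
  p_A = 0.029444
  p_B = 0.00679821
  p_C = 0.000988391
Weight by the priors:
  π_A·p_A = 0.35 × 0.029444 = 0.0103054
  π_B·p_B = 0.28 × 0.00679821 = 0.0019035
  π_C·p_C = 0.37 × 0.000988391 = 0.000365705
Denominator: 0.0103054 + 0.0019035 + 0.000365705 = 0.0125746
P(Segment A | 2 clicks out of 12) = 0.0103054 / 0.0125746 ≈ 0.820

0.820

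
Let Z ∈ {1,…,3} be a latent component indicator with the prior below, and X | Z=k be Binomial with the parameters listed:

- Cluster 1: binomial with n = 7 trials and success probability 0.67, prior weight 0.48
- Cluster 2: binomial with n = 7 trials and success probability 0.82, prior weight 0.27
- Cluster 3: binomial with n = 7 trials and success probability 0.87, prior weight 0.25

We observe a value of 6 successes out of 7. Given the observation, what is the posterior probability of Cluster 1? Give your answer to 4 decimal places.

0.3317

By Bayes' theorem, P(k | x) = w_k f_k(x) / Σ_j w_j f_j(x).
Evaluate each component's likelihood at the observed value:
  p_1 = C(7,6)·0.67^6·0.33^1 = 7·0.0904584·0.33 = 0.208959
  p_2 = C(7,6)·0.82^6·0.18^1 = 7·0.304007·0.18 = 0.383048
  p_3 = C(7,6)·0.87^6·0.13^1 = 7·0.433626·0.13 = 0.3946
Weight by the priors:
  w_1·p_1 = 0.48 × 0.208959 = 0.1003
  w_2·p_2 = 0.27 × 0.383048 = 0.103423
  w_3·p_3 = 0.25 × 0.3946 = 0.09865
Sum: 0.1003 + 0.103423 + 0.09865 = 0.302373
Responsibility of Cluster 1: 0.1003 / 0.302373 ≈ 0.3317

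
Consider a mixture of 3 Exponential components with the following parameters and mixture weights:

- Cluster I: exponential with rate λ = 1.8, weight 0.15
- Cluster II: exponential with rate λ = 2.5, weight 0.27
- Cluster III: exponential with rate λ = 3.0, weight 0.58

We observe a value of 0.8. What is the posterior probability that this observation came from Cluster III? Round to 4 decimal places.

By Bayes' theorem, P(k | x) = π_k f_k(x) / Σ_j π_j f_j(x).
Exponential densities:
  L_I = 0.42647
  L_II = 0.338338
  L_III = 0.272154
Multiply by the mixture weights:
  π_I·L_I = 0.15 × 0.42647 = 0.0639705
  π_II·L_II = 0.27 × 0.338338 = 0.0913513
  π_III·L_III = 0.58 × 0.272154 = 0.157849
Normaliser: 0.0639705 + 0.0913513 + 0.157849 = 0.313171
So the posterior for Cluster III is 0.157849 / 0.313171 ≈ 0.5040.

0.5040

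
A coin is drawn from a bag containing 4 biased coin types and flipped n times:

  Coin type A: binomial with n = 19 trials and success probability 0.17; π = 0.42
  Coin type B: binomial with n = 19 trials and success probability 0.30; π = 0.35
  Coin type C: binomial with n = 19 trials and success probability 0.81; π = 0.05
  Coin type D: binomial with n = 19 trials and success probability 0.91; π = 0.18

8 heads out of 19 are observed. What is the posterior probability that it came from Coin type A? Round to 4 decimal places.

0.0767

P(component k | x) = P(Z=k)·f_k(x) / marginal(x), where marginal(x) = Σ_j P(Z=j)·f_j(x).
Evaluate each component's likelihood at the observed value:
  L_A = C(19,8)·0.17^8·0.83^11 = 75582·6.97576e-07·0.128783 = 0.00678998
  L_B = C(19,8)·0.30^8·0.70^11 = 75582·6.561e-05·0.0197733 = 0.0980543
  L_C = C(19,8)·0.81^8·0.19^11 = 75582·0.185302·1.1649e-08 = 0.00016315
  L_D = C(19,8)·0.91^8·0.09^11 = 75582·0.470253·3.13811e-12 = 1.11537e-07
Weight by the priors:
  P(Z=A)·L_A = 0.42 × 0.00678998 = 0.00285179
  P(Z=B)·L_B = 0.35 × 0.0980543 = 0.034319
  P(Z=C)·L_C = 0.05 × 0.00016315 = 8.15752e-06
  P(Z=D)·L_D = 0.18 × 1.11537e-07 = 2.00766e-08
Sum: 0.00285179 + 0.034319 + 8.15752e-06 + 2.00766e-08 = 0.037179
P(Coin type A | 8 heads out of 19) ≈ 0.0767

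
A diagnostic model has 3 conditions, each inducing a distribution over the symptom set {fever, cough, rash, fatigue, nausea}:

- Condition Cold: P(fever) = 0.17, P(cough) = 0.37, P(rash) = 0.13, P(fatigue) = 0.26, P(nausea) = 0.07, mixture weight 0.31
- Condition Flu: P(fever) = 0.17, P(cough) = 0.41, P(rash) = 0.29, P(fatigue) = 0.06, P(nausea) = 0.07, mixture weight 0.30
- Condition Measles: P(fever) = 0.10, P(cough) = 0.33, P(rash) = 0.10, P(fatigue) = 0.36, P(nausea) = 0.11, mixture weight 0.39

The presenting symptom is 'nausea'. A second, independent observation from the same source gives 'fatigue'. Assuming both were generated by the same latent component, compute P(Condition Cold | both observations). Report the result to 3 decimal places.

The responsibility of component k is P(Z=k) f_k(x) divided by Σ_j P(Z=j) f_j(x).
Since both observations come from the same component, the likelihood for component k is f_k(x₁)·f_k(x₂).
  f_Cold = [P(nausea | comp) = 0.07] × [0.26] = 0.0182
  f_Flu = [P(nausea | comp) = 0.07] × [0.06] = 0.0042
  f_Measles = [P(nausea | comp) = 0.11] × [0.36] = 0.0396
Prior × likelihood for each component:
  P(Z=Cold)·f_Cold = 0.31 × 0.0182 = 0.005642
  P(Z=Flu)·f_Flu = 0.30 × 0.0042 = 0.00126
  P(Z=Measles)·f_Measles = 0.39 × 0.0396 = 0.015444
Sum: 0.005642 + 0.00126 + 0.015444 = 0.022346
P(Condition Cold | data) ≈ 0.252

0.252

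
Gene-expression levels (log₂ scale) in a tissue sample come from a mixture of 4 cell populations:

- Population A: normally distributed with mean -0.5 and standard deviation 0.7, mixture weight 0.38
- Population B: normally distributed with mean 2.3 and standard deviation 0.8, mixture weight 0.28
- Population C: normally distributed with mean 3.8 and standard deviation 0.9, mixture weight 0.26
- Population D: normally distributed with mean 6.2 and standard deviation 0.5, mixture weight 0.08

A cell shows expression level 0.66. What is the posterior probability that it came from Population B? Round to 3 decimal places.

The responsibility of component k is P(Z=k) f_k(x) divided by Σ_j P(Z=j) f_j(x).
Evaluate each component's likelihood at the observed value:
  f_A = 0.144377
  f_B = 0.06099
  f_C = 0.00100804
  f_D = 1.75208e-27
Weight by the priors:
  P(Z=A)·f_A = 0.38 × 0.144377 = 0.0548634
  P(Z=B)·f_B = 0.28 × 0.06099 = 0.0170772
  P(Z=C)·f_C = 0.26 × 0.00100804 = 0.00026209
  P(Z=D)·f_D = 0.08 × 1.75208e-27 = 1.40167e-28
Evidence: 0.0548634 + 0.0170772 + 0.00026209 + 1.40167e-28 = 0.0722027
P(Population B | the observation) ≈ 0.237

0.237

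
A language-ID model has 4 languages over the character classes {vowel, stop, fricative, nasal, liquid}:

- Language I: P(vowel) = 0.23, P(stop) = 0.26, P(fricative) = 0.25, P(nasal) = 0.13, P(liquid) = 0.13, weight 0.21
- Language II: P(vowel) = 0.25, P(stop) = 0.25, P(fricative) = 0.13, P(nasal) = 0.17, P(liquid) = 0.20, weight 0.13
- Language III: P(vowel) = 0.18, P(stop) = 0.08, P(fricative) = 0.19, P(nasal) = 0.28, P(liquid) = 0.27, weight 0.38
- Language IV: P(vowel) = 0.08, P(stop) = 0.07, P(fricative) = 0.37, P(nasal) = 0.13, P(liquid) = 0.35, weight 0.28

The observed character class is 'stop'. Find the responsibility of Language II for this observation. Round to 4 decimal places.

By Bayes' theorem, P(k | x) = w_k f_k(x) / Σ_j w_j f_j(x).
Categorical probabilities:
  p_I = 0.26
  p_II = 0.25
  p_III = 0.08
  p_IV = 0.07
Prior × likelihood for each component:
  w_I·p_I = 0.21 × 0.26 = 0.0546
  w_II·p_II = 0.13 × 0.25 = 0.0325
  w_III·p_III = 0.38 × 0.08 = 0.0304
  w_IV·p_IV = 0.28 × 0.07 = 0.0196
Evidence: 0.0546 + 0.0325 + 0.0304 + 0.0196 = 0.1371
P(Language II | the observation) ≈ 0.2371

0.2371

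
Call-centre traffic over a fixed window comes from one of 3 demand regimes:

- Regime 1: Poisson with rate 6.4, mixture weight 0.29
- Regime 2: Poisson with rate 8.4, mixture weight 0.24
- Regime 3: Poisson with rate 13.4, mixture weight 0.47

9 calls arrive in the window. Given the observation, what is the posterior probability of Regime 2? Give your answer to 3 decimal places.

0.377

By Bayes' theorem, P(k | x) = π_k f_k(x) / Σ_j π_j f_j(x).
Evaluate each component's likelihood at the observed value:
  f_1 = e^(−6.4)·6.4^9/9! = 0.0824844
  f_2 = e^(−8.4)·8.4^9/9! = 0.129026
  f_3 = e^(−13.4)·13.4^9/9! = 0.0581613
Prior × likelihood for each component:
  π_1·f_1 = 0.29 × 0.0824844 = 0.0239205
  π_2·f_2 = 0.24 × 0.129026 = 0.0309662
  π_3·f_3 = 0.47 × 0.0581613 = 0.0273358
Normaliser: 0.0239205 + 0.0309662 + 0.0273358 = 0.0822225
Responsibility of Regime 2: 0.0309662 / 0.0822225 ≈ 0.377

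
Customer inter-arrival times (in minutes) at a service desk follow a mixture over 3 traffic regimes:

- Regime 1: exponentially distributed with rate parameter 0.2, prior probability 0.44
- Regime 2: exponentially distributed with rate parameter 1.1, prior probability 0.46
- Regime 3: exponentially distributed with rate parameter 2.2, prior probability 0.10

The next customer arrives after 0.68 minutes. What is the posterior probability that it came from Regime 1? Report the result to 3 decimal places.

0.210

P(component k | x) = P(Z=k)·f_k(x) / marginal(x), where marginal(x) = Σ_j P(Z=j)·f_j(x).
Evaluate each component's likelihood at the observed value:
  L_1 = 0.174569
  L_2 = 0.520643
  L_3 = 0.492854
Weight by the priors:
  P(Z=1)·L_1 = 0.44 × 0.174569 = 0.0768102
  P(Z=2)·L_2 = 0.46 × 0.520643 = 0.239496
  P(Z=3)·L_3 = 0.10 × 0.492854 = 0.0492854
Normaliser: 0.0768102 + 0.239496 + 0.0492854 = 0.365592
P(Regime 1 | data) = 0.0768102 / 0.365592 ≈ 0.210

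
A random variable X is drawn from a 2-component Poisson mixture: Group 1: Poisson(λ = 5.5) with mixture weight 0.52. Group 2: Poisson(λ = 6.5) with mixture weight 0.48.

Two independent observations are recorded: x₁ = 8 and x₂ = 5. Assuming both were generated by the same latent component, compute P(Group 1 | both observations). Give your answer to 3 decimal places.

P(component k | x) = π_k·f_k(x) / marginal(x), where marginal(x) = Σ_j π_j·f_j(x).
Since both observations come from the same component, the likelihood for component k is f_k(x₁)·f_k(x₂).
  L_1 = [e^(−5.5)·5.5^8/8! = 0.0848714] × [0.171401] = 0.014547
  L_2 = [e^(−6.5)·6.5^8/8! = 0.118815] × [0.145369] = 0.017272
Prior × likelihood for each component:
  π_1·L_1 = 0.52 × 0.014547 = 0.00756445
  π_2·L_2 = 0.48 × 0.017272 = 0.00829058
Evidence: 0.00756445 + 0.00829058 = 0.015855
Responsibility of Group 1: 0.00756445 / 0.015855 ≈ 0.477

0.477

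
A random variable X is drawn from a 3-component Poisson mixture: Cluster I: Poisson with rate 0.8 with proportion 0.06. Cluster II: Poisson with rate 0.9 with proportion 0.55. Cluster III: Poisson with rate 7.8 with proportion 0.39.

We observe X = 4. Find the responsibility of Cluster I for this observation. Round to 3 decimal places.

0.015

By Bayes' theorem, P(k | x) = π_k f_k(x) / Σ_j π_j f_j(x).
Component likelihoods at x = 4:
  p_I = 0.00766855
  p_II = 0.0111146
  p_III = 0.0631932
Prior × likelihood for each component:
  π_I·p_I = 0.06 × 0.00766855 = 0.000460113
  π_II·p_II = 0.55 × 0.0111146 = 0.00611303
  π_III·p_III = 0.39 × 0.0631932 = 0.0246453
Sum: 0.000460113 + 0.00611303 + 0.0246453 = 0.0312185
P(Cluster I | the observation) = 0.000460113 / 0.0312185 ≈ 0.015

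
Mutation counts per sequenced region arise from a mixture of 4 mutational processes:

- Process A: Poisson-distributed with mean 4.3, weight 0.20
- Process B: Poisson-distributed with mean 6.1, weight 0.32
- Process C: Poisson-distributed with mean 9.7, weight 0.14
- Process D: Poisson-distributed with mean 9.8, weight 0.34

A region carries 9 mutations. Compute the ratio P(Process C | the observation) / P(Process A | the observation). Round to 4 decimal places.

4.7823

Only the two components matter; the odds are (P(Z=i) f_i(x)) / (P(Z=j) f_j(x)).
Poisson probabilities:
  p_A = 0.0187926
  p_B = 0.0722785
  p_C = 0.128388
  p_D = 0.127405
0.0179744 / 0.00375852 ≈ 4.7823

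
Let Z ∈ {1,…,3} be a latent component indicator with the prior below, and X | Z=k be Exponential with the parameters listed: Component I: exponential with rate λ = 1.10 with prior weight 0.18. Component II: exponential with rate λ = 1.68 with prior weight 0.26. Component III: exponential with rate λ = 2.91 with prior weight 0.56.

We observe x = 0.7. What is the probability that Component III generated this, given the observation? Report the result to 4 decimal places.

P(component k | x) = w_k·f_k(x) / marginal(x), where marginal(x) = Σ_j w_j·f_j(x).
Exponential densities:
  f_I = 0.509314
  f_II = 0.518297
  f_III = 0.37952
Prior × likelihood for each component:
  w_I·f_I = 0.18 × 0.509314 = 0.0916766
  w_II·f_II = 0.26 × 0.518297 = 0.134757
  w_III·f_III = 0.56 × 0.37952 = 0.212531
Denominator: 0.0916766 + 0.134757 + 0.212531 = 0.438965
So the posterior for Component III is 0.212531 / 0.438965 ≈ 0.4842.

0.4842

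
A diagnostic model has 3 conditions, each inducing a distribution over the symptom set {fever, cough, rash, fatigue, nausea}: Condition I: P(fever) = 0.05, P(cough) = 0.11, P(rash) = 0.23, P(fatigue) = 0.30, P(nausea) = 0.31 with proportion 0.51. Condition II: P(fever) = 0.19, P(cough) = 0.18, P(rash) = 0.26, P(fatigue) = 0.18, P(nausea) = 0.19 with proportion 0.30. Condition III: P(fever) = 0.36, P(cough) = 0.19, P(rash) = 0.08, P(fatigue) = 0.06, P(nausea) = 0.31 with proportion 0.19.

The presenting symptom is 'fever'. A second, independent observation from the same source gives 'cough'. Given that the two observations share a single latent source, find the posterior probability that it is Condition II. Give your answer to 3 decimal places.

0.394

The responsibility of component k is w_k f_k(x) divided by Σ_j w_j f_j(x).
Since both observations come from the same component, the likelihood for component k is f_k(x₁)·f_k(x₂).
  p_I = [P(fever | comp) = 0.05] × [0.11] = 0.0055
  p_II = [P(fever | comp) = 0.19] × [0.18] = 0.0342
  p_III = [P(fever | comp) = 0.36] × [0.19] = 0.0684
Unnormalised posteriors:
  w_I·p_I = 0.51 × 0.0055 = 0.002805
  w_II·p_II = 0.30 × 0.0342 = 0.01026
  w_III·p_III = 0.19 × 0.0684 = 0.012996
Marginal: 0.002805 + 0.01026 + 0.012996 = 0.026061
P(Condition II | data) ≈ 0.394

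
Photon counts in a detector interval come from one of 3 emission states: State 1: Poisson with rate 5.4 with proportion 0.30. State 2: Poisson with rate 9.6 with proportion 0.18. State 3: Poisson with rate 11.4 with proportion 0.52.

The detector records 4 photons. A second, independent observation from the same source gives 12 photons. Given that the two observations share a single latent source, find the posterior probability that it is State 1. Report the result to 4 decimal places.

0.2499

P(component k | x) = w_k·f_k(x) / marginal(x), where marginal(x) = Σ_j w_j·f_j(x).
Since both observations come from the same component, the likelihood for component k is f_k(x₁)·f_k(x₂).
  L_1 = [e^(−5.4)·5.4^4/4! = 0.16002] × [0.00579693] = 0.000927623
  L_2 = [e^(−9.6)·9.6^4/4! = 0.0239688] × [0.0866345] = 0.00207653
  L_3 = [e^(−11.4)·11.4^4/4! = 0.00787864] × [0.112607] = 0.000887187
Unnormalised posteriors:
  w_1·L_1 = 0.30 × 0.000927623 = 0.000278287
  w_2·L_2 = 0.18 × 0.00207653 = 0.000373775
  w_3·L_3 = 0.52 × 0.000887187 = 0.000461337
Evidence: 0.000278287 + 0.000373775 + 0.000461337 = 0.0011134
Responsibility of State 1: 0.000278287 / 0.0011134 ≈ 0.2499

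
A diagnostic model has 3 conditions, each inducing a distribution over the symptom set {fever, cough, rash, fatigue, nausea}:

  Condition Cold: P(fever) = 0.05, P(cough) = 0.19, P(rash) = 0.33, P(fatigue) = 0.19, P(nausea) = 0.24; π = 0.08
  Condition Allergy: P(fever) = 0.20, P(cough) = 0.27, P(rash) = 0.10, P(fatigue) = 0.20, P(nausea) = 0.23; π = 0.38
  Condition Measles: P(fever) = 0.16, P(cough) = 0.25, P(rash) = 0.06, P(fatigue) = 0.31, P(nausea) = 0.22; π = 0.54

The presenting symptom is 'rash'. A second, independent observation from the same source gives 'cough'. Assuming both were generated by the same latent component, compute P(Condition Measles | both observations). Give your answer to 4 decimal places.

By Bayes' theorem, P(k | x) = P(Z=k) f_k(x) / Σ_j P(Z=j) f_j(x).
Since both observations come from the same component, the likelihood for component k is f_k(x₁)·f_k(x₂).
  L_Cold = [P(rash | comp) = 0.33] × [0.19] = 0.0627
  L_Allergy = [P(rash | comp) = 0.10] × [0.27] = 0.027
  L_Measles = [P(rash | comp) = 0.06] × [0.25] = 0.015
Prior × likelihood for each component:
  P(Z=Cold)·L_Cold = 0.08 × 0.0627 = 0.005016
  P(Z=Allergy)·L_Allergy = 0.38 × 0.027 = 0.01026
  P(Z=Measles)·L_Measles = 0.54 × 0.015 = 0.0081
Evidence: 0.005016 + 0.01026 + 0.0081 = 0.023376
Responsibility of Condition Measles: 0.0081 / 0.023376 ≈ 0.3465

0.3465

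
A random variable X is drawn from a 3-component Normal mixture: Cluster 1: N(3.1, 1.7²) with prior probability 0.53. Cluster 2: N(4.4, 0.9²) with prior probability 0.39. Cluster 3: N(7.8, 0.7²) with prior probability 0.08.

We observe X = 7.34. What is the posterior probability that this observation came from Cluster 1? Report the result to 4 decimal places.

By Bayes' theorem, P(k | x) = w_k f_k(x) / Σ_j w_j f_j(x).
Normal densities:
  L_1 = 0.0104633
  L_2 = 0.00213533
  L_3 = 0.45924
Multiply by the mixture weights:
  w_1·L_1 = 0.53 × 0.0104633 = 0.00554557
  w_2·L_2 = 0.39 × 0.00213533 = 0.000832779
  w_3·L_3 = 0.08 × 0.45924 = 0.0367392
Sum: 0.00554557 + 0.000832779 + 0.0367392 = 0.0431176
Responsibility of Cluster 1: 0.00554557 / 0.0431176 ≈ 0.1286

0.1286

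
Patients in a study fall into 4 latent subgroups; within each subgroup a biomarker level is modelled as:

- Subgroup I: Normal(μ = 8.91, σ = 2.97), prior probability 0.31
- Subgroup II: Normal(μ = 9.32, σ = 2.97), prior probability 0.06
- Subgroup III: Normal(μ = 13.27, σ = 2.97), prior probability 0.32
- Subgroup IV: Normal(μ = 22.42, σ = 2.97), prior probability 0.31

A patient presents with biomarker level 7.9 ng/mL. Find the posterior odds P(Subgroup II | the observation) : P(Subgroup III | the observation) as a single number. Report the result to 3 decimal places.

0.858

Posterior odds = (π_i f_i(x)) / (π_j f_j(x)); the normalising sum cancels.
Evaluate each component's likelihood at the observed value:
  p_I = 0.126777
  p_II = 0.119816
  p_III = 0.0261978
  p_IV = 8.67095e-07
Posterior odds = (π_II·p_II) / (π_III·p_III) = (0.06·0.119816) / (0.32·0.0261978) = 0.00718897 / 0.00838331 ≈ 0.858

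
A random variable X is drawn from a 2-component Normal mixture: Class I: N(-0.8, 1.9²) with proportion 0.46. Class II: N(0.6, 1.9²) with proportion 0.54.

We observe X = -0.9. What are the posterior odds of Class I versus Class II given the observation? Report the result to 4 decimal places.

Only the two components matter; the odds are (π_i f_i(x)) / (π_j f_j(x)).
Evaluate each component's likelihood at the observed value:
  f_I = 0.209679
  f_II = 0.15375
0.0964523 / 0.0830251 ≈ 1.1617

1.1617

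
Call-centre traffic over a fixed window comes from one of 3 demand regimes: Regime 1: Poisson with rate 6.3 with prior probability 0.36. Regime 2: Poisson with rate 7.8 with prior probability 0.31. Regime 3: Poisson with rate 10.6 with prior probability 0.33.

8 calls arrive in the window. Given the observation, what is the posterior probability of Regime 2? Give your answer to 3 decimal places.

0.371

P(component k | x) = π_k·f_k(x) / marginal(x), where marginal(x) = Σ_j π_j·f_j(x).
Component likelihoods at x = 8 calls:
  p_1 = 0.113018
  p_2 = 0.139232
  p_3 = 0.0984929
Unnormalised posteriors:
  π_1·p_1 = 0.36 × 0.113018 = 0.0406866
  π_2·p_2 = 0.31 × 0.139232 = 0.0431619
  π_3·p_3 = 0.33 × 0.0984929 = 0.0325027
Normaliser: 0.0406866 + 0.0431619 + 0.0325027 = 0.116351
P(Regime 2 | data) = 0.0431619 / 0.116351 ≈ 0.371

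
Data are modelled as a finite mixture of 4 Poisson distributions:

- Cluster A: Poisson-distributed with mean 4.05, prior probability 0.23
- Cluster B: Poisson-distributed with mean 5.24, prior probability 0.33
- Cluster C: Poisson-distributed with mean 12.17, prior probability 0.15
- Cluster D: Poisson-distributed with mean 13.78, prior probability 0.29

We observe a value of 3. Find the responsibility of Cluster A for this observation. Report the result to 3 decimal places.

0.512

The responsibility of component k is π_k f_k(x) divided by Σ_j π_j f_j(x).
Evaluate each component's likelihood at the observed value:
  f_A = e^(−4.05)·4.05^3/3! = 0.192895
  f_B = e^(−5.24)·5.24^3/3! = 0.127098
  f_C = e^(−12.17)·12.17^3/3! = 0.00155724
  f_D = e^(−13.78)·13.78^3/3! = 0.000451875
Unnormalised posteriors:
  π_A·f_A = 0.23 × 0.192895 = 0.0443659
  π_B·f_B = 0.33 × 0.127098 = 0.0419424
  π_C·f_C = 0.15 × 0.00155724 = 0.000233587
  π_D·f_D = 0.29 × 0.000451875 = 0.000131044
Normaliser: 0.0443659 + 0.0419424 + 0.000233587 + 0.000131044 = 0.0866729
P(Cluster A | data) ≈ 0.512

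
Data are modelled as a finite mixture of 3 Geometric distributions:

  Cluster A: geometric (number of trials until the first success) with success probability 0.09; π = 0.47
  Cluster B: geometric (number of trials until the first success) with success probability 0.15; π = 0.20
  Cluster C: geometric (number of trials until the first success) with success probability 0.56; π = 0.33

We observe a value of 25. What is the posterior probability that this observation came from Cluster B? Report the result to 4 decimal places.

Apply Bayes' rule: the posterior for each component is proportional to its prior times its likelihood at x.
Evaluate each component's likelihood at the observed value:
  f_A = 0.09·(1−0.09)^24 = 0.09·0.10399 = 0.00935914
  f_B = 0.15·(1−0.15)^24 = 0.15·0.0202327 = 0.00303491
  f_C = 0.56·(1−0.56)^24 = 0.56·2.77245e-09 = 1.55257e-09
Prior × likelihood for each component:
  P(Z=A)·f_A = 0.47 × 0.00935914 = 0.0043988
  P(Z=B)·f_B = 0.20 × 0.00303491 = 0.000606982
  P(Z=C)·f_C = 0.33 × 1.55257e-09 = 5.12349e-10
Evidence: 0.0043988 + 0.000606982 + 5.12349e-10 = 0.00500578
P(Cluster B | 25) = 0.000606982 / 0.00500578 ≈ 0.1213

0.1213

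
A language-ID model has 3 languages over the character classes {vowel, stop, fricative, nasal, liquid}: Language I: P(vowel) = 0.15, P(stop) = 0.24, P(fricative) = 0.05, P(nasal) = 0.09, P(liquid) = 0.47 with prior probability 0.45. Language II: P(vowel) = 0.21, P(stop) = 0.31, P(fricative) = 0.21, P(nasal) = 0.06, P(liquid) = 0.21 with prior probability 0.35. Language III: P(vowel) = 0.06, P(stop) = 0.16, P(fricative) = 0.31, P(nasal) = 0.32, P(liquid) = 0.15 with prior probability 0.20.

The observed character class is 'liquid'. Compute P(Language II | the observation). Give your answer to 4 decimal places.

0.2333

By Bayes' theorem, P(k | x) = π_k f_k(x) / Σ_j π_j f_j(x).
Component likelihoods at x = 'liquid':
  f_I = P(liquid | comp) = 0.47
  f_II = P(liquid | comp) = 0.21
  f_III = P(liquid | comp) = 0.15
Prior × likelihood for each component:
  π_I·f_I = 0.45 × 0.47 = 0.2115
  π_II·f_II = 0.35 × 0.21 = 0.0735
  π_III·f_III = 0.20 × 0.15 = 0.03
Normaliser: 0.2115 + 0.0735 + 0.03 = 0.315
P(Language II | data) = 0.0735 / 0.315 ≈ 0.2333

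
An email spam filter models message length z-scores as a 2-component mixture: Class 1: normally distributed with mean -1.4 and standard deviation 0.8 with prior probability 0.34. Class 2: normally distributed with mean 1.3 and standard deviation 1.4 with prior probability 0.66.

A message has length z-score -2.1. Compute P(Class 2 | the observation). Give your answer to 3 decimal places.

The responsibility of component k is π_k f_k(x) divided by Σ_j π_j f_j(x).
Component likelihoods at x = -2.1:
  f_1 = 0.340069
  f_2 = 0.0149299
Weight by the priors:
  π_1·f_1 = 0.34 × 0.340069 = 0.115623
  π_2·f_2 = 0.66 × 0.0149299 = 0.00985372
Denominator: 0.115623 + 0.00985372 = 0.125477
Responsibility of Class 2: 0.00985372 / 0.125477 ≈ 0.079

0.079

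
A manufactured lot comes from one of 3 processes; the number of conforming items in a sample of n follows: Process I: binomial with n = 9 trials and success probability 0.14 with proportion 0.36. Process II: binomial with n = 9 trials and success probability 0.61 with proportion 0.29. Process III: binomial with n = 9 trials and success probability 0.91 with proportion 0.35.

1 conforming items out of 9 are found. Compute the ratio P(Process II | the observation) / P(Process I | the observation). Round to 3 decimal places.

0.006

The posterior odds equal the prior odds times the likelihood ratio: (π_i/π_j)·(f_i(x)/f_j(x)).
Component likelihoods at x = 1 conforming items out of 9:
  f_I = 0.377015
  f_II = 0.00293825
  f_III = 3.52553e-08
0.000852093 / 0.135725 ≈ 0.006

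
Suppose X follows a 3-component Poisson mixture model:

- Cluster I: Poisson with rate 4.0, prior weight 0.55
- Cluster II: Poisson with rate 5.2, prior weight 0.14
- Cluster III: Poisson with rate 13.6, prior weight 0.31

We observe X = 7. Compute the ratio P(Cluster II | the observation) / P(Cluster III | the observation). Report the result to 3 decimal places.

2.399

The posterior odds equal the prior odds times the likelihood ratio: (w_i/w_j)·(f_i(x)/f_j(x)).
Component likelihoods at x = 7:
  L_I = e^(−4.0)·4.0^7/7! = 0.0595404
  L_II = e^(−5.2)·5.2^7/7! = 0.112528
  L_III = e^(−13.6)·13.6^7/7! = 0.0211805
Odds = (0.14/0.31) × (0.112528/0.0211805) = 0.451613 × 5.31282 ≈ 2.399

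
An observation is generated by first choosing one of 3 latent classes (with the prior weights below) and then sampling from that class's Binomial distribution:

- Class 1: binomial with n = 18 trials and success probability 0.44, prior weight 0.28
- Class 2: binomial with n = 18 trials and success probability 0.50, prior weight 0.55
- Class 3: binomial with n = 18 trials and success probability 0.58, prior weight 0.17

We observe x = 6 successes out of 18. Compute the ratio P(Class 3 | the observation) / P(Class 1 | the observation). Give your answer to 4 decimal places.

0.1009

Posterior odds = (P(Z=i) f_i(x)) / (P(Z=j) f_j(x)); the normalising sum cancels.
Component likelihoods at x = 6 successes out of 18:
  L_1 = C(18,6)·0.44^6·0.56^12 = 18564·0.00725631·0.000951166 = 0.128128
  L_2 = C(18,6)·0.50^6·0.50^12 = 18564·0.015625·0.000244141 = 0.070816
  L_3 = C(18,6)·0.58^6·0.42^12 = 18564·0.0380687·3.01295e-05 = 0.0212927
Odds = (0.17/0.28) × (0.0212927/0.128128) = 0.607143 × 0.166183 ≈ 0.1009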